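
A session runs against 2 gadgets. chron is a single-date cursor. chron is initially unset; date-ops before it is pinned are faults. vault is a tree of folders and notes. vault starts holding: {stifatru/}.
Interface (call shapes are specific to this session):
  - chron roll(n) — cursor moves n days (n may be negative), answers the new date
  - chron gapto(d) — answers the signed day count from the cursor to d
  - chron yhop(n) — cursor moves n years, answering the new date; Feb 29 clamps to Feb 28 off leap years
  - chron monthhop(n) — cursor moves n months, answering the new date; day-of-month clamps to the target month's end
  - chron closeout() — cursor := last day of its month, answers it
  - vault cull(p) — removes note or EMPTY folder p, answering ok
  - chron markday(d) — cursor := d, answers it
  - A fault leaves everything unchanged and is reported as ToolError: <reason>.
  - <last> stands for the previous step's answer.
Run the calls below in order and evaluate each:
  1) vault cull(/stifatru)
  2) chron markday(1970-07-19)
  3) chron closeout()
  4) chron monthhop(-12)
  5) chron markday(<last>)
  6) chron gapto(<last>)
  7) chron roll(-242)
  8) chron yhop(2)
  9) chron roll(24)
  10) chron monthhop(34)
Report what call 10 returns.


Do: vault cull[p→/stifatru]
See: ok
Do: chron markday[d→1970-07-19]
See: 1970-07-19
Do: chron closeout[]
See: 1970-07-31
Do: chron monthhop[n→-12]
See: 1969-07-31
Do: chron markday[d→<last>]
See: 1969-07-31
Do: chron gapto[d→<last>]
See: 0
Do: chron roll[n→-242]
See: 1968-12-01
Do: chron yhop[n→2]
See: 1970-12-01
Do: chron roll[n→24]
See: 1970-12-25
Do: chron monthhop[n→34]
See: 1973-10-25

Answer: 1973-10-25


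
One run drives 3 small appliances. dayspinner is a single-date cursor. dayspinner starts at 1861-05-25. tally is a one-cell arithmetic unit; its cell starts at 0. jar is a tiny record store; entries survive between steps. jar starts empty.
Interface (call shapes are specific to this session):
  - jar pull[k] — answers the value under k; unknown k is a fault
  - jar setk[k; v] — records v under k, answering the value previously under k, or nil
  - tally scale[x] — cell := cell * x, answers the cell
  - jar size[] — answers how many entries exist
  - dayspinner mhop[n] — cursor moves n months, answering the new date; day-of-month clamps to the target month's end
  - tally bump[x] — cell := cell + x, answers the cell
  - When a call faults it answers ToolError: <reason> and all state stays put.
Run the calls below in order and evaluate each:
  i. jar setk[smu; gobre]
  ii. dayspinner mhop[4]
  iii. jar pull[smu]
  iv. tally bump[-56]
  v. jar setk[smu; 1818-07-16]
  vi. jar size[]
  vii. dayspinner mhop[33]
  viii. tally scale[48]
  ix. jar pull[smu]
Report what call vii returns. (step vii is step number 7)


→ jar setk(k=smu, v=gobre)
← nil
→ dayspinner mhop(n=4)
← 1861-09-25
→ jar pull(k=smu)
← gobre
→ tally bump(x=-56)
← -56
→ jar setk(k=smu, v=1818-07-16)
← gobre
→ jar size()
← 1
→ dayspinner mhop(n=33)
← 1864-06-25
→ tally scale(x=48)
← -2688
→ jar pull(k=smu)
← 1818-07-16

Answer: 1864-06-25


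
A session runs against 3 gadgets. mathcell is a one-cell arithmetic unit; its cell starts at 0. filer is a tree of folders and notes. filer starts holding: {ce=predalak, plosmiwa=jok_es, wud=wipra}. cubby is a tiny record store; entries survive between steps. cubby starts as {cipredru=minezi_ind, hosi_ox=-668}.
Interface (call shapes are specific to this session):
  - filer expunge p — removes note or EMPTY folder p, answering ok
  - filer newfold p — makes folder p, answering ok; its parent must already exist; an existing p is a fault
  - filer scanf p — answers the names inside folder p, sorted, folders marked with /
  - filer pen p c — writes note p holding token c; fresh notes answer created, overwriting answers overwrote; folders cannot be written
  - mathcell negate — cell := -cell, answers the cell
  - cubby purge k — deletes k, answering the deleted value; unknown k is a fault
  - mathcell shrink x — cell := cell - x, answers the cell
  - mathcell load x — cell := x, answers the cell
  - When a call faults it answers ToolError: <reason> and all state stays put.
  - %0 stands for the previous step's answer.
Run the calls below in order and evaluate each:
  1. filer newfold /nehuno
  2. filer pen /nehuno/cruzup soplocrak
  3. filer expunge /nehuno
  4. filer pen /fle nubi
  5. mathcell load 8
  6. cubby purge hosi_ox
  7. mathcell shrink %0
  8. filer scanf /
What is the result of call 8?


Answer: [ce, fle, nehuno/, plosmiwa, wud]

Derivation:
~$ filer newfold p: /nehuno
:: ok
~$ filer pen p: /nehuno/cruzup c: soplocrak
:: created
~$ filer expunge p: /nehuno
:: ToolError: not empty
~$ filer pen p: /fle c: nubi
:: created
~$ mathcell load x: 8
:: 8
~$ cubby purge k: hosi_ox
:: -668
~$ mathcell shrink x: %0
:: 676
~$ filer scanf p: /
:: [ce, fle, nehuno/, plosmiwa, wud]


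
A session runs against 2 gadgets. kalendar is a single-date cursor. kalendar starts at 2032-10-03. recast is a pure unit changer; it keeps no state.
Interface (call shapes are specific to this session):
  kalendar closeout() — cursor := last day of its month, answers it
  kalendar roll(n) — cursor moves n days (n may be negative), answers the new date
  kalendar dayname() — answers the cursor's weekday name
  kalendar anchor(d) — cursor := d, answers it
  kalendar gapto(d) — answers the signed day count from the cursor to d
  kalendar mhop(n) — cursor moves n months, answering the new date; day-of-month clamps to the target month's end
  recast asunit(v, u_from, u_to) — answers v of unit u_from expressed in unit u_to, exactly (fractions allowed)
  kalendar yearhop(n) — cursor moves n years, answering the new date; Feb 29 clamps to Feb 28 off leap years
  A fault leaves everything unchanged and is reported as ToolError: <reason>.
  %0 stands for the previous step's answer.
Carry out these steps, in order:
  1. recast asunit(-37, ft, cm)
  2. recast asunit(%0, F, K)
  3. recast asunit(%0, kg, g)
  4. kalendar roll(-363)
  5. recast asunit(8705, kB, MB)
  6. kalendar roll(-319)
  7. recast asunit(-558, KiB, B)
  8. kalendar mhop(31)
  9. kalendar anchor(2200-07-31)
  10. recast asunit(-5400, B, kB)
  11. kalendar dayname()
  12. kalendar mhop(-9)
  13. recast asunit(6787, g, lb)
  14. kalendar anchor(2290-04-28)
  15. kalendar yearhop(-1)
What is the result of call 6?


Answer: 2030-11-21

Derivation:
Using recast asunit using v='-37', u_from='ft', u_to='cm', giving -28194/25.
Then recast asunit using v='%0', u_from='F', u_to='K', yielding -66809/180.
Next I call recast asunit using v='%0', u_from='kg', u_to='g', and see -3340450/9.
I invoke kalendar roll using n='-363': 2031-10-06.
I call recast asunit using v='8705', u_from='kB', u_to='MB', → 1741/200.
Next I call kalendar roll using n='-319', which returns 2030-11-21.
Using recast asunit using v='-558', u_from='KiB', u_to='B', — result: -571392.
Then kalendar mhop using n='31', and get 2033-06-21.
Invoking kalendar anchor using d='2200-07-31', yielding 2200-07-31.
Next I call recast asunit using v='-5400', u_from='B', u_to='kB': -27/5.
Now I run kalendar dayname(), yielding Thursday.
I call kalendar mhop using n='-9', → 2199-10-31.
Calling recast asunit using v='6787', u_from='g', u_to='lb', yielding 61700000/4123567.
I call kalendar anchor using d='2290-04-28', yielding 2290-04-28.
I call kalendar yearhop using n='-1', and see 2289-04-28.


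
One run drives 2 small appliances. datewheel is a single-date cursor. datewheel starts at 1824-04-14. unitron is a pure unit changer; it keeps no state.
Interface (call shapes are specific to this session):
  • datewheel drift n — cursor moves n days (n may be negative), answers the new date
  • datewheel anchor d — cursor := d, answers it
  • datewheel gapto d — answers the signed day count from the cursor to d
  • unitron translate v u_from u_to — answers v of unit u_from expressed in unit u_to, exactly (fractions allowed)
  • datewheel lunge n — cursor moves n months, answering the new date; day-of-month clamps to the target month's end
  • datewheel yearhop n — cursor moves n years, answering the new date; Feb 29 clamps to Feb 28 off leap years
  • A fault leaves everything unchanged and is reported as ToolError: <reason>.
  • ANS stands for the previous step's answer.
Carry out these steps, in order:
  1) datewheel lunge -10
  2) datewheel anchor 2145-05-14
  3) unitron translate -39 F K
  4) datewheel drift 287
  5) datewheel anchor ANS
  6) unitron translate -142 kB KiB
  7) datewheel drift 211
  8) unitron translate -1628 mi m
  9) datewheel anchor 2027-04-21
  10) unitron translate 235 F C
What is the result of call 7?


I invoke datewheel lunge using -10: 1823-06-14.
I invoke datewheel anchor using 2145-05-14, yielding 2145-05-14.
I use unitron translate using -39, F, K, giving 42067/180.
I use datewheel drift using 287, which returns 2146-02-25.
Next I call datewheel anchor using ANS, and observe 2146-02-25.
I run unitron translate using -142, kB, KiB, and see -8875/64.
Now I run datewheel drift using 211, giving 2146-09-24.
I use unitron translate using -1628, mi, m, and see -327501504/125.
I invoke datewheel anchor using 2027-04-21, yielding 2027-04-21.
Then unitron translate using 235, F, C, — result: 1015/9.

Answer: 2146-09-24


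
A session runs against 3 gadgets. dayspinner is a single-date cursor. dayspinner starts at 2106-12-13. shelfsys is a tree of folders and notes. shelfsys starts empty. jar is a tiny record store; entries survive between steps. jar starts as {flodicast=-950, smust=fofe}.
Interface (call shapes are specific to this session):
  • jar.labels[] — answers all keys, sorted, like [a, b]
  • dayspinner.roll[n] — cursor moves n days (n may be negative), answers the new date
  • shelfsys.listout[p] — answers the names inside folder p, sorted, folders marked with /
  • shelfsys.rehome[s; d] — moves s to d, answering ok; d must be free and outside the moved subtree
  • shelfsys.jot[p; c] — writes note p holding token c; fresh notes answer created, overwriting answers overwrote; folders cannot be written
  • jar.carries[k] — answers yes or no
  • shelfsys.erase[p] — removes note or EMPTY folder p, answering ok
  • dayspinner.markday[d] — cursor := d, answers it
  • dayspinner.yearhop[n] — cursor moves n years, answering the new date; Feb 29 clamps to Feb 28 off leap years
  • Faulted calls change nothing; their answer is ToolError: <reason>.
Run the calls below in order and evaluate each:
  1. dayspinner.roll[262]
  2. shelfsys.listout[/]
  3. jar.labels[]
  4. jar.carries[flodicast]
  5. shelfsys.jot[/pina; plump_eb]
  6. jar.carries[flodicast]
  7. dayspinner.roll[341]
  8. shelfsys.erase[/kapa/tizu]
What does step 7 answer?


I use roll passing n=262, — result: 2107-09-01.
Using listout passing p=/, and observe [].
I invoke labels, and see [flodicast, smust].
Next I call carries passing k=flodicast, giving yes.
Now I run jot passing p=/pina, c=plump_eb, and observe created.
Invoking carries passing k=flodicast, giving yes.
I call roll passing n=341, and see 2108-08-07.
Using erase passing p=/kapa/tizu, giving ToolError: not found.

Answer: 2108-08-07


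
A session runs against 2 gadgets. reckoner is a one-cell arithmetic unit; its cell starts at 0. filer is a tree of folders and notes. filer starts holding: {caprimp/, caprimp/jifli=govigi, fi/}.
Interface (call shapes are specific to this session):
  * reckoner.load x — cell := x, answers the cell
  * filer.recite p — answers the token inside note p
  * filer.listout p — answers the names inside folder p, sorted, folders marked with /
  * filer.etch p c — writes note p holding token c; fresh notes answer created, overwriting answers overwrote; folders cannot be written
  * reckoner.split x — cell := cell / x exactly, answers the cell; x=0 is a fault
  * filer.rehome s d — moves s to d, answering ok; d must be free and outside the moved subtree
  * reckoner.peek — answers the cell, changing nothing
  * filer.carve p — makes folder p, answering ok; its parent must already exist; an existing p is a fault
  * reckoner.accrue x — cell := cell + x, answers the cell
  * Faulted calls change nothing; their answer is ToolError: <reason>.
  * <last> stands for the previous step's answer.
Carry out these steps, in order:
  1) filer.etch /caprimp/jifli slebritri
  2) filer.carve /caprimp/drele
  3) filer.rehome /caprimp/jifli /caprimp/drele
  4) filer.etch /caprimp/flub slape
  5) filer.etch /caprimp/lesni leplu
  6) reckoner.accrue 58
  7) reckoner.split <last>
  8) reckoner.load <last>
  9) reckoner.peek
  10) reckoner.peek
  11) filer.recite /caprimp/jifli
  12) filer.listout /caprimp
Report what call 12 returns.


Answer: [drele/, flub, jifli, lesni]

Derivation:
[in] filer.etch p→/caprimp/jifli c→slebritri
  overwrote
[in] filer.carve p→/caprimp/drele
  ok
[in] filer.rehome s→/caprimp/jifli d→/caprimp/drele
  ToolError: exists
[in] filer.etch p→/caprimp/flub c→slape
  created
[in] filer.etch p→/caprimp/lesni c→leplu
  created
[in] reckoner.accrue x→58
  58
[in] reckoner.split x→<last>
  1
[in] reckoner.load x→<last>
  1
[in] reckoner.peek
  1
[in] reckoner.peek
  1
[in] filer.recite p→/caprimp/jifli
  slebritri
[in] filer.listout p→/caprimp
  [drele/, flub, jifli, lesni]


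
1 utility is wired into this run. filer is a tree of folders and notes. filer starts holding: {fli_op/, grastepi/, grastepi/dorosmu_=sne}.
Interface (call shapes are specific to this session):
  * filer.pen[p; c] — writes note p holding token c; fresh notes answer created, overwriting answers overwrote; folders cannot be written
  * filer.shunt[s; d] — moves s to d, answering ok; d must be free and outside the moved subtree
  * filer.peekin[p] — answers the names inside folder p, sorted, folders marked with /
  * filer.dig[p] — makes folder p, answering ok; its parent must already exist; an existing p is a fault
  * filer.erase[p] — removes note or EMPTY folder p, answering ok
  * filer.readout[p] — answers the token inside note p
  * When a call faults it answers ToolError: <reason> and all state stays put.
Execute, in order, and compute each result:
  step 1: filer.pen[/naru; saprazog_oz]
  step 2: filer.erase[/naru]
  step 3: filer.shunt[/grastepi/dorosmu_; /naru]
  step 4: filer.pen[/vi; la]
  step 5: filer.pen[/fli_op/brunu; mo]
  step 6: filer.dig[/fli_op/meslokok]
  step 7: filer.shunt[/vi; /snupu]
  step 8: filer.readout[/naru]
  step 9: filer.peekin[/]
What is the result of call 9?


==> filer.pen(p=/naru, c=saprazog_oz)
<== created
==> filer.erase(p=/naru)
<== ok
==> filer.shunt(s=/grastepi/dorosmu_, d=/naru)
<== ok
==> filer.pen(p=/vi, c=la)
<== created
==> filer.pen(p=/fli_op/brunu, c=mo)
<== created
==> filer.dig(p=/fli_op/meslokok)
<== ok
==> filer.shunt(s=/vi, d=/snupu)
<== ok
==> filer.readout(p=/naru)
<== sne
==> filer.peekin(p=/)
<== [fli_op/, grastepi/, naru, snupu]

Answer: [fli_op/, grastepi/, naru, snupu]


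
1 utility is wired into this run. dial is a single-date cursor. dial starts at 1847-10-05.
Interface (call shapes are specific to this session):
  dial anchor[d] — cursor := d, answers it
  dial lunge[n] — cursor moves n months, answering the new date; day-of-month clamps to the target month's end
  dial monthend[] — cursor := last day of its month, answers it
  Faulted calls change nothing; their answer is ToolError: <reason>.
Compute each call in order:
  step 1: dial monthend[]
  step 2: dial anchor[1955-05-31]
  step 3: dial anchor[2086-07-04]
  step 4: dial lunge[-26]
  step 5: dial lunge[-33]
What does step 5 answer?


Do: dial monthend[]
See: 1847-10-31
Do: dial anchor[d=1955-05-31]
See: 1955-05-31
Do: dial anchor[d=2086-07-04]
See: 2086-07-04
Do: dial lunge[n=-26]
See: 2084-05-04
Do: dial lunge[n=-33]
See: 2081-08-04

Answer: 2081-08-04


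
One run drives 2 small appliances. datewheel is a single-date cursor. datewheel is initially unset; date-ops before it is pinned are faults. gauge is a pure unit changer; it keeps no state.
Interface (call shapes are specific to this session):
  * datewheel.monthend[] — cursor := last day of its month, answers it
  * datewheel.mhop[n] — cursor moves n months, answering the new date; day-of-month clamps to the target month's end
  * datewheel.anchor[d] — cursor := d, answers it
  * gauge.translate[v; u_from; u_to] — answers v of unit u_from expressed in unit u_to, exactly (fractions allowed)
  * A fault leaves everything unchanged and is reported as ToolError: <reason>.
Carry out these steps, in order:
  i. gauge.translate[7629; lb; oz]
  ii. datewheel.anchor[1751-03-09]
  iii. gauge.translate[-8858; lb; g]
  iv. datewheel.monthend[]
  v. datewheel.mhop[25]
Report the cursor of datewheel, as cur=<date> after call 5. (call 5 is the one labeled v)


==> gauge.translate(v: 7629, u_from: lb, u_to: oz)
<== 122064
==> datewheel.anchor(d: 1751-03-09)
<== 1751-03-09
==> gauge.translate(v: -8858, u_from: lb, u_to: g)
<== -200896060673/50000
==> datewheel.monthend()
<== 1751-03-31
==> datewheel.mhop(n: 25)
<== 1753-04-30

Answer: cur=1753-04-30


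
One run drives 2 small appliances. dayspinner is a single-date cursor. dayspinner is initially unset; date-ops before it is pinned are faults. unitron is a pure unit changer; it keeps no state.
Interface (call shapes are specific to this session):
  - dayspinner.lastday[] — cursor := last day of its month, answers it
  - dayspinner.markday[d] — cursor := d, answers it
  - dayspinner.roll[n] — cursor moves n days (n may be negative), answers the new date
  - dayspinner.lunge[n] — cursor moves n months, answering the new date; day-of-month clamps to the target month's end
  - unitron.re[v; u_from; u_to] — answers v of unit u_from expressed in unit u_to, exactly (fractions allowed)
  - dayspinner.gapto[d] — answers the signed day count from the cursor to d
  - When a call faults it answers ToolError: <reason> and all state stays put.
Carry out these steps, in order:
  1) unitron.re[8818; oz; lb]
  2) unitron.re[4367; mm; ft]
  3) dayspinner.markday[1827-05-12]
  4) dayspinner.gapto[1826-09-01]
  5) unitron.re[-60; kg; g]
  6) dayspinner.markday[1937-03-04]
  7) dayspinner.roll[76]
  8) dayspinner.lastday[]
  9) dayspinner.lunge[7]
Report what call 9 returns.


% unitron.re v='8818' u_from='oz' u_to='lb'
= 4409/8
% unitron.re v='4367' u_from='mm' u_to='ft'
= 21835/1524
% dayspinner.markday d='1827-05-12'
= 1827-05-12
% dayspinner.gapto d='1826-09-01'
= -253
% unitron.re v='-60' u_from='kg' u_to='g'
= -60000
% dayspinner.markday d='1937-03-04'
= 1937-03-04
% dayspinner.roll n='76'
= 1937-05-19
% dayspinner.lastday
= 1937-05-31
% dayspinner.lunge n='7'
= 1937-12-31

Answer: 1937-12-31


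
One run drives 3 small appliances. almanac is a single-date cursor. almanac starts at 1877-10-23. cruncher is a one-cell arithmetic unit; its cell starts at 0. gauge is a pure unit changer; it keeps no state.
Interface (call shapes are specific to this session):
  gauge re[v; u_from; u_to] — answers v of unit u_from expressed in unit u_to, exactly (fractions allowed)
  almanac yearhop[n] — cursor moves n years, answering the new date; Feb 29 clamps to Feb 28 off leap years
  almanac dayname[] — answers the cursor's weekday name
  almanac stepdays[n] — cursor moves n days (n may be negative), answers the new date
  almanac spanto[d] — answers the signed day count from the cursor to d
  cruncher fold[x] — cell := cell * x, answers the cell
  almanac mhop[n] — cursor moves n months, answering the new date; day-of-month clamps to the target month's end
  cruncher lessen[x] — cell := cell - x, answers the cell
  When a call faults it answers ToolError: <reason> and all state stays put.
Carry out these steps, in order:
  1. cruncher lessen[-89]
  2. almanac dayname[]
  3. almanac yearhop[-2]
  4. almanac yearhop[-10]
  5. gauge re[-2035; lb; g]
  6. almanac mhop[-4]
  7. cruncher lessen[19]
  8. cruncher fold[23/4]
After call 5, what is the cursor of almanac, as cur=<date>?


Answer: cur=1865-10-23

Derivation:
I call cruncher lessen on x: -89, and see 89.
Now I run almanac dayname(), and get Tuesday.
Using almanac yearhop on n: -2, and see 1875-10-23.
I call almanac yearhop on n: -10: 1865-10-23.
I run gauge re on v: -2035, u_from: lb, u_to: g: -18461209459/20000.
Then almanac mhop on n: -4, giving 1865-06-23.
I try cruncher lessen on x: 19, and see 70.
I use cruncher fold on x: 23/4, → 805/2.


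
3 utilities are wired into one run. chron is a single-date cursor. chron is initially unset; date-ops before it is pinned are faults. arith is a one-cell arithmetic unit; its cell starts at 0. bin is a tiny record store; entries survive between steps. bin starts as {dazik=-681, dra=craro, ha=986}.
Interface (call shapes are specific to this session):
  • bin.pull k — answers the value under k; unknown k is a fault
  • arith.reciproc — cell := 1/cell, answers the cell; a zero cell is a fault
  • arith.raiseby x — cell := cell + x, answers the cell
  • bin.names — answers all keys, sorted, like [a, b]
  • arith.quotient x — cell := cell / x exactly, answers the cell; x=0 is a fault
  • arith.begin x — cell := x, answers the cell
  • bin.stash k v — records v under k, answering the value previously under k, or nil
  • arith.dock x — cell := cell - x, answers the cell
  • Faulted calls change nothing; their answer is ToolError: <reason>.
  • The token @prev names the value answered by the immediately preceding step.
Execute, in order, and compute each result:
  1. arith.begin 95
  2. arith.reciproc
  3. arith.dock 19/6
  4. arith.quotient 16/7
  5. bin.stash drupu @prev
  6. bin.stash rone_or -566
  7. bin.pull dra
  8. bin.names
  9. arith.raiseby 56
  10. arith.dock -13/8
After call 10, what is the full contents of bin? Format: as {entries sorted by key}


Answer: {dazik=-681, dra=craro, drupu=-12593/9120, ha=986, rone_or=-566}

Derivation:
-- 1. arith.begin(95) -> 95
-- 2. arith.reciproc() -> 1/95
-- 3. arith.dock(19/6) -> -1799/570
-- 4. arith.quotient(16/7) -> -12593/9120
-- 5. bin.stash(drupu, @prev) -> nil
-- 6. bin.stash(rone_or, -566) -> nil
-- 7. bin.pull(dra) -> craro
-- 8. bin.names() -> [dazik, dra, drupu, ha, rone_or]
-- 9. arith.raiseby(56) -> 498127/9120
-- 10. arith.dock(-13/8) -> 512947/9120


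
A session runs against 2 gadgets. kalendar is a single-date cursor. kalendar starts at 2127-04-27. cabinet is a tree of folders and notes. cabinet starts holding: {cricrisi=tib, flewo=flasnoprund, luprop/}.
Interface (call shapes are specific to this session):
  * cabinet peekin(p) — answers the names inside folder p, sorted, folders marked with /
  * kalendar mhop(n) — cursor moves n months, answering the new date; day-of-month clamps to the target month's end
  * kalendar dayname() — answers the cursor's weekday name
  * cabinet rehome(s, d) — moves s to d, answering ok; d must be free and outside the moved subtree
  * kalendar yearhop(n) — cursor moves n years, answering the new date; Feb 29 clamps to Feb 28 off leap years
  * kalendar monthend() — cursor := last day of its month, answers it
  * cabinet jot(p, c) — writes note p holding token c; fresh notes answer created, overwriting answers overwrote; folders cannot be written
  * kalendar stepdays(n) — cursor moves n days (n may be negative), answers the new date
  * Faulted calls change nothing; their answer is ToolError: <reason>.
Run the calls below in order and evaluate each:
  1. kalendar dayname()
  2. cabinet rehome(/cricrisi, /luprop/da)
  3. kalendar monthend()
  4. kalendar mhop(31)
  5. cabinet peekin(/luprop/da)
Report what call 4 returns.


Answer: 2129-11-30

Derivation:
Next I call kalendar dayname(), → Sunday.
Using cabinet rehome with s→/cricrisi, d→/luprop/da, and get ok.
I run kalendar monthend, and observe 2127-04-30.
Calling kalendar mhop with n→31, and observe 2129-11-30.
Next I call cabinet peekin with p→/luprop/da, yielding ToolError: not a directory.


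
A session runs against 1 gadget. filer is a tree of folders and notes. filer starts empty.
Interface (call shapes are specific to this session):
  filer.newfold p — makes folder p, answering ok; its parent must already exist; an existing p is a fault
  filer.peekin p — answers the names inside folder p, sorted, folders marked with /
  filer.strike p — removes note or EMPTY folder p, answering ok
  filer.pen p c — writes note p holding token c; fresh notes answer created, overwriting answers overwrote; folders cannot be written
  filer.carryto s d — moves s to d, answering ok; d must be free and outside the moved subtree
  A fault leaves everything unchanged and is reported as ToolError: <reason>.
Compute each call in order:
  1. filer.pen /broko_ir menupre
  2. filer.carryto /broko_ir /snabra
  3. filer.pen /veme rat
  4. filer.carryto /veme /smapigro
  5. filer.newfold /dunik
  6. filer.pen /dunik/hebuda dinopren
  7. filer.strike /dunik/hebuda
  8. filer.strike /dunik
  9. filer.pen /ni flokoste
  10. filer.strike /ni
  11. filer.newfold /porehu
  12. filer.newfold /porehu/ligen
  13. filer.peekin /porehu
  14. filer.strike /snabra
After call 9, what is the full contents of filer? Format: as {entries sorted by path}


Answer: {ni=flokoste, smapigro=rat, snabra=menupre}

Derivation:
Then filer.pen(p='/broko_ir', c='menupre'), → created.
I call filer.carryto(s='/broko_ir', d='/snabra'), and get ok.
Next I call filer.pen(p='/veme', c='rat'), and observe created.
I invoke filer.carryto(s='/veme', d='/smapigro'), and get ok.
Now I run filer.newfold(p='/dunik'), and observe ok.
I run filer.pen(p='/dunik/hebuda', c='dinopren'), → created.
Now I run filer.strike(p='/dunik/hebuda'), and see ok.
I try filer.strike(p='/dunik'), and get ok.
Then filer.pen(p='/ni', c='flokoste'): created.
I run filer.strike(p='/ni'), → ok.
I try filer.newfold(p='/porehu'): ok.
I invoke filer.newfold(p='/porehu/ligen'): ok.
I call filer.peekin(p='/porehu'), and see [ligen/].
I try filer.strike(p='/snabra'), and observe ok.


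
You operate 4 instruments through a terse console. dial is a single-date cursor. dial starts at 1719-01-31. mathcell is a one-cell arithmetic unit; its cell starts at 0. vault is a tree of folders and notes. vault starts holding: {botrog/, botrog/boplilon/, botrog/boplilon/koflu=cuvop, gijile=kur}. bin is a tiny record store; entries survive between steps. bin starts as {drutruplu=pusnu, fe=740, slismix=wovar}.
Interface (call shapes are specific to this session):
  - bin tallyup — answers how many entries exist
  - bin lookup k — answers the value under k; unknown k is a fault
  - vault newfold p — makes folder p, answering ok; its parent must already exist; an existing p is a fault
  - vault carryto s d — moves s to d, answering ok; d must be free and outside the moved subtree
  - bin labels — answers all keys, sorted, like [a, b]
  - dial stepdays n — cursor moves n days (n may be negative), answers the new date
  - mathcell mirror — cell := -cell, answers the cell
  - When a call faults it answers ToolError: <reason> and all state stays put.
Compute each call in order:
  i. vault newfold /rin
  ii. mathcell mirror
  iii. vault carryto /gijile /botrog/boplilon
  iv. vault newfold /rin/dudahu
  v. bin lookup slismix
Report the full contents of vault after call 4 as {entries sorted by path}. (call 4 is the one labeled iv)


I call vault newfold with p=/rin, — result: ok.
Using mathcell mirror, giving 0.
I use vault carryto with s=/gijile, d=/botrog/boplilon, — result: ToolError: exists.
I invoke vault newfold with p=/rin/dudahu: ok.
I invoke bin lookup with k=slismix, → wovar.

Answer: {botrog/, botrog/boplilon/, botrog/boplilon/koflu=cuvop, gijile=kur, rin/, rin/dudahu/}


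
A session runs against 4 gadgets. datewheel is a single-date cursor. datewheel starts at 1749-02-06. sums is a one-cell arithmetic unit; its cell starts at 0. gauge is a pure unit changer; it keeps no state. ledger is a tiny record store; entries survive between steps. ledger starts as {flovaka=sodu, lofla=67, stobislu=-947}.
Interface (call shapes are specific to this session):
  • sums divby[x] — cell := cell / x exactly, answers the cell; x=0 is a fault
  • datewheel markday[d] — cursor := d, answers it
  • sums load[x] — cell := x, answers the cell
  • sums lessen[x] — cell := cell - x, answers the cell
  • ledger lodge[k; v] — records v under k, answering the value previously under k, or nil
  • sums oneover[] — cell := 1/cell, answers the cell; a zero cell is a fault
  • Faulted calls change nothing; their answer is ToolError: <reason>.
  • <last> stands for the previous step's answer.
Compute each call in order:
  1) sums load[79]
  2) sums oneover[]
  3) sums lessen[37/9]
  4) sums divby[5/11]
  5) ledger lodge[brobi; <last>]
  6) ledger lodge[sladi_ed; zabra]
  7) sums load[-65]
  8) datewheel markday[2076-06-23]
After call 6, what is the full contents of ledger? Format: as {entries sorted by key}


>>> sums load x=79
  79
>>> sums oneover
  1/79
>>> sums lessen x=37/9
  -2914/711
>>> sums divby x=5/11
  -32054/3555
>>> ledger lodge k=brobi v=<last>
  nil
>>> ledger lodge k=sladi_ed v=zabra
  nil
>>> sums load x=-65
  -65
>>> datewheel markday d=2076-06-23
  2076-06-23

Answer: {brobi=-32054/3555, flovaka=sodu, lofla=67, sladi_ed=zabra, stobislu=-947}


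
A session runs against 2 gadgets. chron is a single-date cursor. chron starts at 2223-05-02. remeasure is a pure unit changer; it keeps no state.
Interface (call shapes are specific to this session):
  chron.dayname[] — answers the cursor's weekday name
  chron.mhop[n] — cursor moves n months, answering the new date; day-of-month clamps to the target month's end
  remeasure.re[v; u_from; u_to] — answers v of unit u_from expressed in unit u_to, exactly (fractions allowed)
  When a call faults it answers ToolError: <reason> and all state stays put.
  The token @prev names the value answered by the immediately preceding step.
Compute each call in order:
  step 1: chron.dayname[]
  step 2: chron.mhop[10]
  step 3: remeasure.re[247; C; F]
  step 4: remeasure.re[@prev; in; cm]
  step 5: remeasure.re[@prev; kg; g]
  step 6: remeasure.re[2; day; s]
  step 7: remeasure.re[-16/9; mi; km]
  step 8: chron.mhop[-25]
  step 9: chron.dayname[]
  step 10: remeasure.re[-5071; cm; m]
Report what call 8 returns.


Answer: 2222-02-02

Derivation:
-- 1. dayname() : Friday
-- 2. mhop(n: 10) : 2224-03-02
-- 3. re(v: 247, u_from: C, u_to: F) : 2383/5
-- 4. re(v: @prev, u_from: in, u_to: cm) : 302641/250
-- 5. re(v: @prev, u_from: kg, u_to: g) : 1210564
-- 6. re(v: 2, u_from: day, u_to: s) : 172800
-- 7. re(v: -16/9, u_from: mi, u_to: km) : -44704/15625
-- 8. mhop(n: -25) : 2222-02-02
-- 9. dayname() : Saturday
-- 10. re(v: -5071, u_from: cm, u_to: m) : -5071/100


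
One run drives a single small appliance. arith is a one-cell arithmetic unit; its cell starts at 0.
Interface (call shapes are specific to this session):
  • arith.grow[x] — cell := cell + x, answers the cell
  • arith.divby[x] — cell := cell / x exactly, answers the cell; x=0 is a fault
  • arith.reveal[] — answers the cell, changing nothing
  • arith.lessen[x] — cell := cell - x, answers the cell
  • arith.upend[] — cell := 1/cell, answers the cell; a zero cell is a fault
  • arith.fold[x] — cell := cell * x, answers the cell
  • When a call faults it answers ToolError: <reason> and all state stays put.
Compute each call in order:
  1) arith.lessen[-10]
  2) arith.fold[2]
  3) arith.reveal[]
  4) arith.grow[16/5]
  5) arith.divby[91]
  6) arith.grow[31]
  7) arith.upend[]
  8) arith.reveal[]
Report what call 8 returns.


Answer: 455/14221

Derivation:
! arith.lessen(-10) -> 10
! arith.fold(2) -> 20
! arith.reveal() -> 20
! arith.grow(16/5) -> 116/5
! arith.divby(91) -> 116/455
! arith.grow(31) -> 14221/455
! arith.upend() -> 455/14221
! arith.reveal() -> 455/14221


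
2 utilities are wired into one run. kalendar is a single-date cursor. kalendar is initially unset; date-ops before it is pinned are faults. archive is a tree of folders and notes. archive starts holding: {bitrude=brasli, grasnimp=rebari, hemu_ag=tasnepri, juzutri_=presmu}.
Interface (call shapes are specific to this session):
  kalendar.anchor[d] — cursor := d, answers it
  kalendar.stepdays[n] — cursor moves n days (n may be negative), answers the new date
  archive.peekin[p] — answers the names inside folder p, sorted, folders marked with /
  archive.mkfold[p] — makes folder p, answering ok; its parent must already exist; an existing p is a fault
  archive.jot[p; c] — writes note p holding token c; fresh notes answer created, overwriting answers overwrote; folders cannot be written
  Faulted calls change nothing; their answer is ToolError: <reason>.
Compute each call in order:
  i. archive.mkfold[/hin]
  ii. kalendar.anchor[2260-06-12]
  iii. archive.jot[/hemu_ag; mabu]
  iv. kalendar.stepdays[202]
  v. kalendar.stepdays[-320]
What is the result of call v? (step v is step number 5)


Answer: 2260-02-15

Derivation:
-- mkfold(p: /hin) -> ok
-- anchor(d: 2260-06-12) -> 2260-06-12
-- jot(p: /hemu_ag, c: mabu) -> overwrote
-- stepdays(n: 202) -> 2260-12-31
-- stepdays(n: -320) -> 2260-02-15


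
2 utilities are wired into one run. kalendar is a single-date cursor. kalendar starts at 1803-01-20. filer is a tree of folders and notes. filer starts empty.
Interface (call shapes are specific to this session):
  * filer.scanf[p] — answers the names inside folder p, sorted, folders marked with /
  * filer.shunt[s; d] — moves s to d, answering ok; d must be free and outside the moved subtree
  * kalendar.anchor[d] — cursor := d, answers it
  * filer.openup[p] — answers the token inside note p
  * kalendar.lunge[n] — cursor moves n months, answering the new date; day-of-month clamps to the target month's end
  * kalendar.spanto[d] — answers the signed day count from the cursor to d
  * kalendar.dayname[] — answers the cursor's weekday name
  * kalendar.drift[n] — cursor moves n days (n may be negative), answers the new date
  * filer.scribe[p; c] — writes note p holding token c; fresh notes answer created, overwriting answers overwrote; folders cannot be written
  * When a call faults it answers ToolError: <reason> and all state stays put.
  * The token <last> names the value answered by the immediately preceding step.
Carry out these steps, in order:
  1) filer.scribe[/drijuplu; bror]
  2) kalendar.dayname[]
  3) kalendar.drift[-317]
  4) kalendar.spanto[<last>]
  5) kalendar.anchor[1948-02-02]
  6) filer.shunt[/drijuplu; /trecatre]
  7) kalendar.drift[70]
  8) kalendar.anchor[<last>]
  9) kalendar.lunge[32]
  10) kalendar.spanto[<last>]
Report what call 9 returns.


>>> filer.scribe p=/drijuplu c=bror
:: created
>>> kalendar.dayname
:: Thursday
>>> kalendar.drift n=-317
:: 1802-03-09
>>> kalendar.spanto d=<last>
:: 0
>>> kalendar.anchor d=1948-02-02
:: 1948-02-02
>>> filer.shunt s=/drijuplu d=/trecatre
:: ok
>>> kalendar.drift n=70
:: 1948-04-12
>>> kalendar.anchor d=<last>
:: 1948-04-12
>>> kalendar.lunge n=32
:: 1950-12-12
>>> kalendar.spanto d=<last>
:: 0

Answer: 1950-12-12


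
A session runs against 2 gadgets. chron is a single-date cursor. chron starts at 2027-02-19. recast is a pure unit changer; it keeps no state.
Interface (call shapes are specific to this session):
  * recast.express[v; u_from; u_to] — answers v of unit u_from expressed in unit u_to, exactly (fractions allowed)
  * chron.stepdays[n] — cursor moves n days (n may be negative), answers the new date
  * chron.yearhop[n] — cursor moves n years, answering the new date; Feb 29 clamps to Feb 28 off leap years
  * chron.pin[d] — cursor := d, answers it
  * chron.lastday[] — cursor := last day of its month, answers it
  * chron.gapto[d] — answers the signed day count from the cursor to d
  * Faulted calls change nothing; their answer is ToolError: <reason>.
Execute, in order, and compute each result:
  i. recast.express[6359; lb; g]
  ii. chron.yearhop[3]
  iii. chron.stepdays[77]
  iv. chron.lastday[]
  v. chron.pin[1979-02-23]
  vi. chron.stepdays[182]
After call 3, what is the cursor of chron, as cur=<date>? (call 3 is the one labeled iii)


Answer: cur=2030-05-07

Derivation:
! 1. recast.express(v=6359, u_from=lb, u_to=g) == 288439388083/100000
! 2. chron.yearhop(n=3) == 2030-02-19
! 3. chron.stepdays(n=77) == 2030-05-07
! 4. chron.lastday() == 2030-05-31
! 5. chron.pin(d=1979-02-23) == 1979-02-23
! 6. chron.stepdays(n=182) == 1979-08-24


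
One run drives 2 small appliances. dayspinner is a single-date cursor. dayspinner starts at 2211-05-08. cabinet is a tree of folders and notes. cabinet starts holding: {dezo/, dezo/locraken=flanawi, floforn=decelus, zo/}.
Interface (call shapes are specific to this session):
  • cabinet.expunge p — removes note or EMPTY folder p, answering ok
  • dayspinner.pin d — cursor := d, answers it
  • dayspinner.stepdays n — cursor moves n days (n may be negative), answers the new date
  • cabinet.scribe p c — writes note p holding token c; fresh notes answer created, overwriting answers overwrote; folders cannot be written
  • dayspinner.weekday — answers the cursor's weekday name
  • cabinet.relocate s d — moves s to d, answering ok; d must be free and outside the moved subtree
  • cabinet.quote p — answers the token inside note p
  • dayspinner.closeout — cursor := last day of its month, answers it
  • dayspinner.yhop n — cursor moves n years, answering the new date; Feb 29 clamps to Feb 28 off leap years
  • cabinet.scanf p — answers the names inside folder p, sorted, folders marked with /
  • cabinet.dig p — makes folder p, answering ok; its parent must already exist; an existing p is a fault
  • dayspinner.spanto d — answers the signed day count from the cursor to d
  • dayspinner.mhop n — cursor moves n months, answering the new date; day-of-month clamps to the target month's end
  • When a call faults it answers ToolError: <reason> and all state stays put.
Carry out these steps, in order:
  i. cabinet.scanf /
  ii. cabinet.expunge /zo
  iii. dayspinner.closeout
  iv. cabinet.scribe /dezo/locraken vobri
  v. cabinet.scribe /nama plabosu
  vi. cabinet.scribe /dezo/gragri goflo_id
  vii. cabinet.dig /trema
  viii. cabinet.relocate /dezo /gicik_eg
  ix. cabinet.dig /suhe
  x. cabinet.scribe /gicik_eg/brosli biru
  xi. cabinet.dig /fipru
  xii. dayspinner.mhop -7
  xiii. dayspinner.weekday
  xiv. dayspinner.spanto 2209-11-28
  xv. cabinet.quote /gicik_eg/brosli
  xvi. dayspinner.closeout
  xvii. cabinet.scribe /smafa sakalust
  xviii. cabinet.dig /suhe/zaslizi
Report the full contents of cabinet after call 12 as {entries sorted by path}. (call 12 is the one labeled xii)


Answer: {fipru/, floforn=decelus, gicik_eg/, gicik_eg/brosli=biru, gicik_eg/gragri=goflo_id, gicik_eg/locraken=vobri, nama=plabosu, suhe/, trema/}

Derivation:
Act: cabinet.scanf[p→/]
Obs: [dezo/, floforn, zo/]
Act: cabinet.expunge[p→/zo]
Obs: ok
Act: dayspinner.closeout[]
Obs: 2211-05-31
Act: cabinet.scribe[p→/dezo/locraken; c→vobri]
Obs: overwrote
Act: cabinet.scribe[p→/nama; c→plabosu]
Obs: created
Act: cabinet.scribe[p→/dezo/gragri; c→goflo_id]
Obs: created
Act: cabinet.dig[p→/trema]
Obs: ok
Act: cabinet.relocate[s→/dezo; d→/gicik_eg]
Obs: ok
Act: cabinet.dig[p→/suhe]
Obs: ok
Act: cabinet.scribe[p→/gicik_eg/brosli; c→biru]
Obs: created
Act: cabinet.dig[p→/fipru]
Obs: ok
Act: dayspinner.mhop[n→-7]
Obs: 2210-10-31
Act: dayspinner.weekday[]
Obs: Wednesday
Act: dayspinner.spanto[d→2209-11-28]
Obs: -337
Act: cabinet.quote[p→/gicik_eg/brosli]
Obs: biru
Act: dayspinner.closeout[]
Obs: 2210-10-31
Act: cabinet.scribe[p→/smafa; c→sakalust]
Obs: created
Act: cabinet.dig[p→/suhe/zaslizi]
Obs: ok


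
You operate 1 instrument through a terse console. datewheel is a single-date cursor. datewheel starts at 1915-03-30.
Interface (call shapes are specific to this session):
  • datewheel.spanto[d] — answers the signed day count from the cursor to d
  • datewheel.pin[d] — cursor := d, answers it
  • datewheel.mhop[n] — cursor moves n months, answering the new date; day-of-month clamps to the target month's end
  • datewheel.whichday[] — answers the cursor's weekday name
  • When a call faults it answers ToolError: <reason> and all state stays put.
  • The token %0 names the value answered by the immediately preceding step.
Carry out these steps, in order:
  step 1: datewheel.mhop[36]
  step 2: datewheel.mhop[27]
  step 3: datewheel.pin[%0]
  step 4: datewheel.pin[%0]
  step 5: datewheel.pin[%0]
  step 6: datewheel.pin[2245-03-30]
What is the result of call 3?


Answer: 1920-06-30

Derivation:
Act: mhop[n: 36]
Obs: 1918-03-30
Act: mhop[n: 27]
Obs: 1920-06-30
Act: pin[d: %0]
Obs: 1920-06-30
Act: pin[d: %0]
Obs: 1920-06-30
Act: pin[d: %0]
Obs: 1920-06-30
Act: pin[d: 2245-03-30]
Obs: 2245-03-30
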